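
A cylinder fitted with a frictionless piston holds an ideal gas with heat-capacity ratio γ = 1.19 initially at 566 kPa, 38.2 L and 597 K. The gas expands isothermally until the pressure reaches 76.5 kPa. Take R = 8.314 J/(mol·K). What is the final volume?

283 L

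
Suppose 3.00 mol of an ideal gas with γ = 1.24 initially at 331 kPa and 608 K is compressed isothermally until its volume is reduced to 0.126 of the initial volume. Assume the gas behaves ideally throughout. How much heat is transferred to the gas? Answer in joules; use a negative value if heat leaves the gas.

V₁ = nRT₁/P₁ = 3.00×8.314×608/331 = 45.8 L.
Isothermal: T stays 608 K; PV = const ⇒ V₂ = 5.77 L, P₂ = 2630 kPa.
ΔU = 0 (ideal gas, T constant).
W = nRT ln(V₂/V₁) = 3.00×8.314×608×ln(0.126) = -31400 J.
Q = ΔU + W = -31400 J.

-31400 J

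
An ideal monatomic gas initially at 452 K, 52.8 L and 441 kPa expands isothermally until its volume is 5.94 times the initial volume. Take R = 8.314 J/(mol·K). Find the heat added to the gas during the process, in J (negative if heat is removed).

41500 J

n = P₁V₁/(RT₁) = 441×52.8/(8.314×452) = 6.20 mol.
Isothermal: T stays 452 K; PV = const ⇒ V₂ = 314 L, P₂ = 74.2 kPa.
ΔU = 0 (ideal gas, T constant).
W = nRT ln(V₂/V₁) = 6.20×8.314×452×ln(5.94) = 41500 J.
Q = ΔU + W = 41500 J.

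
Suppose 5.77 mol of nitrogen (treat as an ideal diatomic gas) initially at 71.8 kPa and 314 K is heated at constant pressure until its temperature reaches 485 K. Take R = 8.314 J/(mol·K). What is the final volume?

V₁ = nRT₁/P₁ = 5.77×8.314×314/71.8 = 210 L.
Isobaric: P stays 71.8 kPa; V/T = const ⇒ T₂ = 485 K, V₂ = 324 L.

324 L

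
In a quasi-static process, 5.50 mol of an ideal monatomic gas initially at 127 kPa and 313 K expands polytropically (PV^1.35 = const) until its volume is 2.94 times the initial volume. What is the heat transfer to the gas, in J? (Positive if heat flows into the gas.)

V₁ = nRT₁/P₁ = 5.50×8.314×313/127 = 113 L.
Polytropic n=1.35: T₂ = T₁(V₁/V₂)^(n−1) = 313×(0.340)^0.35 = 215 K; P₂ = P₁(V₁/V₂)^n = 29.6 kPa.
W = (P₁V₁−P₂V₂)/(n−1) = (127×113−29.6×331)/0.35 = 12900 J.
ΔU = nCvΔT = 5.50×12.5×(215−313) = -6750 J.
Q = ΔU + W = 6110 J.

6110 J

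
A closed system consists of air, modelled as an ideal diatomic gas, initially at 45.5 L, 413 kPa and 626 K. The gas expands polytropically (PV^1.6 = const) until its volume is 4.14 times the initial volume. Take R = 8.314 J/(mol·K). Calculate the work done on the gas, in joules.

-18000 J

n = P₁V₁/(RT₁) = 413×45.5/(8.314×626) = 3.61 mol.
Polytropic n=1.6: T₂ = T₁(V₁/V₂)^(n−1) = 626×(0.242)^0.60 = 267 K; P₂ = P₁(V₁/V₂)^n = 42.5 kPa.
W = (P₁V₁−P₂V₂)/(n−1) = (413×45.5−42.5×188)/0.60 = 18000 J.
Work done on the gas = −W_by = -18000 J.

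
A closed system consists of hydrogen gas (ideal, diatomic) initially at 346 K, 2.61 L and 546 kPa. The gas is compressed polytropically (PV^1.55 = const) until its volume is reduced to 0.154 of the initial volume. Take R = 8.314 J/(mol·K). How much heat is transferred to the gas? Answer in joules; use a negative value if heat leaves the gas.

n = P₁V₁/(RT₁) = 546×2.61/(8.314×346) = 0.495 mol.
Polytropic n=1.55: T₂ = T₁(V₁/V₂)^(n−1) = 346×(6.49)^0.55 = 968 K; P₂ = P₁(V₁/V₂)^n = 9920 kPa.
W = (P₁V₁−P₂V₂)/(n−1) = (546×2.61−9920×0.402)/0.55 = -4660 J.
ΔU = nCvΔT = 0.495×20.8×(968−346) = 6410 J.
Q = ΔU + W = 1750 J.

1750 J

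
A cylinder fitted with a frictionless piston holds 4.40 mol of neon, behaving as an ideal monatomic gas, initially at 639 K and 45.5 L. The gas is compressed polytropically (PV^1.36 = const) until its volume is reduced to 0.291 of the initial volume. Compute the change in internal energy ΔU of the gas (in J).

19600 J

P₁ = nRT₁/V₁ = 4.40×8.314×639/45.5 = 514 kPa.
Polytropic n=1.36: T₂ = T₁(V₁/V₂)^(n−1) = 639×(3.44)^0.36 = 997 K; P₂ = P₁(V₁/V₂)^n = 2750 kPa.
For an ideal gas ΔU = nCvΔT with Cv = (3/2)R = 12.5 J/(mol·K).
ΔU = 4.40×12.5×(997−639) = 19600 J.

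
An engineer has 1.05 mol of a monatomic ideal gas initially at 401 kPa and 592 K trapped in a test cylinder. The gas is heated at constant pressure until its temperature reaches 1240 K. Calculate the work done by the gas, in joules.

V₁ = nRT₁/P₁ = 1.05×8.314×592/401 = 12.9 L.
Isobaric: P stays 401 kPa; V/T = const ⇒ T₂ = 1240 K, V₂ = 27.0 L.
W = PΔV = 401×(27.0−12.9) kPa·L = 5660 J.

5660 J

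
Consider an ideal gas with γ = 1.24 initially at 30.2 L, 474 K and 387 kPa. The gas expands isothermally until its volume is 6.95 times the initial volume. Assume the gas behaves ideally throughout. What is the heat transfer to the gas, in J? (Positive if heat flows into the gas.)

n = P₁V₁/(RT₁) = 387×30.2/(8.314×474) = 2.97 mol.
Isothermal: T stays 474 K; PV = const ⇒ V₂ = 210 L, P₂ = 55.7 kPa.
ΔU = 0 (ideal gas, T constant).
W = nRT ln(V₂/V₁) = 2.97×8.314×474×ln(6.95) = 22700 J.
Q = ΔU + W = 22700 J.

22700 J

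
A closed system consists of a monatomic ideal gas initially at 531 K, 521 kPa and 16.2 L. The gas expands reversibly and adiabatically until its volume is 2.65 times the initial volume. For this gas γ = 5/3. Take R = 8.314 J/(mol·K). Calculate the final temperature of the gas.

Adiabatic: TV^(γ−1) = const ⇒ T₂ = 531×(0.377)^0.667 = 277 K; PV^γ = const ⇒ P₂ = 103 kPa.

277 K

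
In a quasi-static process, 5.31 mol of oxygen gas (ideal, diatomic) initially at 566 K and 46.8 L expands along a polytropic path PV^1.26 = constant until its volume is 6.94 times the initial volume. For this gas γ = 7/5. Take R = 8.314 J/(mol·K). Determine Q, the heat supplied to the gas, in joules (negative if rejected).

P₁ = nRT₁/V₁ = 5.31×8.314×566/46.8 = 534 kPa.
Polytropic n=1.26: T₂ = T₁(V₁/V₂)^(n−1) = 566×(0.144)^0.26 = 342 K; P₂ = P₁(V₁/V₂)^n = 46.5 kPa.
W = (P₁V₁−P₂V₂)/(n−1) = (534×46.8−46.5×325)/0.26 = 38000 J.
ΔU = nCvΔT = 5.31×20.8×(342−566) = -24700 J.
Q = ΔU + W = 13300 J.

13300 J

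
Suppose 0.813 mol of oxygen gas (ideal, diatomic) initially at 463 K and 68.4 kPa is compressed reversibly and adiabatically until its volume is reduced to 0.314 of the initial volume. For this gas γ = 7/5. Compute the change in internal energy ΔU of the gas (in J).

4610 J

V₁ = nRT₁/P₁ = 0.813×8.314×463/68.4 = 45.8 L.
Adiabatic: TV^(γ−1) = const ⇒ T₂ = 463×(3.18)^0.400 = 736 K; PV^γ = const ⇒ P₂ = 346 kPa.
For an ideal gas ΔU = nCvΔT with Cv = (5/2)R = 20.8 J/(mol·K).
ΔU = 0.813×20.8×(736−463) = 4610 J.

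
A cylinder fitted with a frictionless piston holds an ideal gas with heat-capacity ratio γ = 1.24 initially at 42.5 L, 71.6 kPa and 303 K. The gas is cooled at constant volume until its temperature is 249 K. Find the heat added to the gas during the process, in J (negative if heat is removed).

-2260 J

n = P₁V₁/(RT₁) = 71.6×42.5/(8.314×303) = 1.21 mol.
Isochoric: V stays 42.5 L; P/T = const ⇒ T₂ = 249 K, P₂ = 58.8 kPa.
W = 0 (no volume change).
ΔU = nCvΔT = 1.21×34.6×(249−303) = -2260 J.
Q = ΔU = -2260 J.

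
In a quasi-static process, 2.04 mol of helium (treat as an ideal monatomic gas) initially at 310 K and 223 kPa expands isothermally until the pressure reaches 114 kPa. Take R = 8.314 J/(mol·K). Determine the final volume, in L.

V₁ = nRT₁/P₁ = 2.04×8.314×310/223 = 23.6 L.
Isothermal: T stays 310 K; PV = const ⇒ V₂ = 46.1 L, P₂ = 114 kPa.

46.1 L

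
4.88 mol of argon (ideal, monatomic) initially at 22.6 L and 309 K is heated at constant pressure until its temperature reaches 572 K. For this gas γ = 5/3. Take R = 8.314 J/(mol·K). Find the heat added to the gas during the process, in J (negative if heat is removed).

P₁ = nRT₁/V₁ = 4.88×8.314×309/22.6 = 555 kPa.
Isobaric: P stays 555 kPa; V/T = const ⇒ T₂ = 572 K, V₂ = 41.8 L.
W = PΔV = 555×(41.8−22.6) kPa·L = 10700 J.
ΔU = nCvΔT = 4.88×12.5×(572−309) = 16000 J.
Q = ΔU + W = nCpΔT = 26700 J.

26700 J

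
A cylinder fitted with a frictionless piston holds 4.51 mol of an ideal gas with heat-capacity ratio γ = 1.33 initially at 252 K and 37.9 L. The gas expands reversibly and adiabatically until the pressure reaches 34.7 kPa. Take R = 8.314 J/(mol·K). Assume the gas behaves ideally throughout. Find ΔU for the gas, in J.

P₁ = nRT₁/V₁ = 4.51×8.314×252/37.9 = 249 kPa.
Adiabatic: T₂/T₁ = (P₂/P₁)^((γ−1)/γ) ⇒ T₂ = 252×(0.139)^0.248 = 154 K; V₂ = 167 L.
For an ideal gas ΔU = nCvΔT with Cv = R/(γ−1) = 25.2 J/(mol·K).
ΔU = 4.51×25.2×(154−252) = -11100 J.

-11100 J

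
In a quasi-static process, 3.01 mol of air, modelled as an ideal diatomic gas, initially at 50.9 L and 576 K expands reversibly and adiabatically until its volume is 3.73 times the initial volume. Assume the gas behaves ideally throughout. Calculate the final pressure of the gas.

44.8 kPa

P₁ = nRT₁/V₁ = 3.01×8.314×576/50.9 = 283 kPa.
Adiabatic: TV^(γ−1) = const ⇒ T₂ = 576×(0.268)^0.400 = 340 K; PV^γ = const ⇒ P₂ = 44.8 kPa.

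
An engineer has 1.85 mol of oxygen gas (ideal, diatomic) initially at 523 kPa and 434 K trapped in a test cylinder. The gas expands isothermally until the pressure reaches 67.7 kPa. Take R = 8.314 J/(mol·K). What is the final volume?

V₁ = nRT₁/P₁ = 1.85×8.314×434/523 = 12.8 L.
Isothermal: T stays 434 K; PV = const ⇒ V₂ = 98.6 L, P₂ = 67.7 kPa.

98.6 L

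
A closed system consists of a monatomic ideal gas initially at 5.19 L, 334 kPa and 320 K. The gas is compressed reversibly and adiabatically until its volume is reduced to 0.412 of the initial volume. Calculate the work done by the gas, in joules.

-2100 J

n = P₁V₁/(RT₁) = 334×5.19/(8.314×320) = 0.652 mol.
Adiabatic: TV^(γ−1) = const ⇒ T₂ = 320×(2.43)^0.667 = 578 K; PV^γ = const ⇒ P₂ = 1460 kPa.
ΔU = nCvΔT = 0.652×12.5×(578−320) = 2100 J.
Q = 0 for an adiabatic process, so W = −ΔU = -2100 J.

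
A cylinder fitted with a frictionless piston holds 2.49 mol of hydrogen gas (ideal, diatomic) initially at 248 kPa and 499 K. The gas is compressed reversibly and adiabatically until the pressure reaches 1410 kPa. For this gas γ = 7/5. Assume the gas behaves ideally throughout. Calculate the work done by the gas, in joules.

-16600 J

V₁ = nRT₁/P₁ = 2.49×8.314×499/248 = 41.7 L.
Adiabatic: T₂/T₁ = (P₂/P₁)^((γ−1)/γ) ⇒ T₂ = 499×(5.69)^0.286 = 820 K; V₂ = 12.0 L.
ΔU = nCvΔT = 2.49×20.8×(820−499) = 16600 J.
Q = 0 for an adiabatic process, so W = −ΔU = -16600 J.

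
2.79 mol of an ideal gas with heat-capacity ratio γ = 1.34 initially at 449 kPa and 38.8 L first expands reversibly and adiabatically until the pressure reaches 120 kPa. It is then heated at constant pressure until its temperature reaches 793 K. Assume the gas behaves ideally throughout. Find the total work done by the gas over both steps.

20500 J

T₁ = P₁V₁/(nR) = 449×38.8/(2.79×8.314) = 751 K.
Step 1 — Adiabatic: T₂/T₁ = (P₂/P₁)^((γ−1)/γ) ⇒ T₂ = 751×(0.267)^0.254 = 537 K; V₂ = 104 L.
ΔU = nCvΔT = 2.79×24.5×(537−751) = -14600 J.
Q = 0 for an adiabatic process, so W = −ΔU = 14600 J.
State after step 1: P = 120 kPa, V = 104 L, T = 537 K.
Step 2 — Isobaric: P stays 120 kPa; V/T = const ⇒ T₂ = 793 K, V₂ = 153 L.
W = PΔV = 120×(153−104) kPa·L = 5930 J.
ΔU = nCvΔT = 2.79×24.5×(793−537) = 17400 J.
Q = ΔU + W = nCpΔT = 23400 J.
Net over both steps: W = 20500 J, Q = 23400 J, ΔU = 2860 J.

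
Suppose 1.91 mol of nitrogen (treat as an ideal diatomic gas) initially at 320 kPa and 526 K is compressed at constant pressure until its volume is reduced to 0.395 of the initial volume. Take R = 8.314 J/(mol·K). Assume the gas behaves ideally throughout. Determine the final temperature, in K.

V₁ = nRT₁/P₁ = 1.91×8.314×526/320 = 26.1 L.
Isobaric: P stays 320 kPa; V/T = const ⇒ T₂ = 208 K, V₂ = 10.3 L.

208 K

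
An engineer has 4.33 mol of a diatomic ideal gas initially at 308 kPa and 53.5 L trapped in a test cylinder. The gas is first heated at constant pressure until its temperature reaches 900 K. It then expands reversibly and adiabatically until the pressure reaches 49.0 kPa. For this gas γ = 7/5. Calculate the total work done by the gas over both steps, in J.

T₁ = P₁V₁/(nR) = 308×53.5/(4.33×8.314) = 458 K.
Step 1 — Isobaric: P stays 308 kPa; V/T = const ⇒ T₂ = 900 K, V₂ = 105 L.
W = PΔV = 308×(105−53.5) kPa·L = 15900 J.
ΔU = nCvΔT = 4.33×20.8×(900−458) = 39800 J.
Q = ΔU + W = nCpΔT = 55700 J.
State after step 1: P = 308 kPa, V = 105 L, T = 900 K.
Step 2 — Adiabatic: T₂/T₁ = (P₂/P₁)^((γ−1)/γ) ⇒ T₂ = 900×(0.159)^0.286 = 532 K; V₂ = 391 L.
ΔU = nCvΔT = 4.33×20.8×(532−900) = -33100 J.
Q = 0 for an adiabatic process, so W = −ΔU = 33100 J.
Net over both steps: W = 49000 J, Q = 55700 J, ΔU = 6710 J.

49000 J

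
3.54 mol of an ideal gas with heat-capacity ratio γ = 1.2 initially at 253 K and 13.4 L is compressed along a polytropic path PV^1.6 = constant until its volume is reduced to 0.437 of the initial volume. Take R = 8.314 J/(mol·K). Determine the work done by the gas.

P₁ = nRT₁/V₁ = 3.54×8.314×253/13.4 = 556 kPa.
Polytropic n=1.6: T₂ = T₁(V₁/V₂)^(n−1) = 253×(2.29)^0.60 = 416 K; P₂ = P₁(V₁/V₂)^n = 2090 kPa.
W = (P₁V₁−P₂V₂)/(n−1) = (556×13.4−2090×5.86)/0.60 = -7980 J.

-7980 J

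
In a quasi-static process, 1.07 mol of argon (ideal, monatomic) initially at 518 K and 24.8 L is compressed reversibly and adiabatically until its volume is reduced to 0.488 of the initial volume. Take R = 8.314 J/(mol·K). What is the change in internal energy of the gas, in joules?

P₁ = nRT₁/V₁ = 1.07×8.314×518/24.8 = 186 kPa.
Adiabatic: TV^(γ−1) = const ⇒ T₂ = 518×(2.05)^0.667 = 836 K; PV^γ = const ⇒ P₂ = 614 kPa.
For an ideal gas ΔU = nCvΔT with Cv = (3/2)R = 12.5 J/(mol·K).
ΔU = 1.07×12.5×(836−518) = 4240 J.

4240 J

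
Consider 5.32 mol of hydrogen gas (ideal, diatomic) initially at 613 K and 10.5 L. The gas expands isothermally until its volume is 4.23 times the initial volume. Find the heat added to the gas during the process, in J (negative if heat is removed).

P₁ = nRT₁/V₁ = 5.32×8.314×613/10.5 = 2580 kPa.
Isothermal: T stays 613 K; PV = const ⇒ V₂ = 44.4 L, P₂ = 610 kPa.
ΔU = 0 (ideal gas, T constant).
W = nRT ln(V₂/V₁) = 5.32×8.314×613×ln(4.23) = 39100 J.
Q = ΔU + W = 39100 J.

39100 J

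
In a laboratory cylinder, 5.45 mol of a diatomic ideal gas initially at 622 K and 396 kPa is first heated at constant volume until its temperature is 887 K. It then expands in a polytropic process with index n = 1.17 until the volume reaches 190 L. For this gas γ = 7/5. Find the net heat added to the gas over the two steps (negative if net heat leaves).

50900 J

V₁ = nRT₁/P₁ = 5.45×8.314×622/396 = 71.2 L.
Step 1 — Isochoric: V stays 71.2 L; P/T = const ⇒ T₂ = 887 K, P₂ = 565 kPa.
W = 0 (no volume change).
ΔU = nCvΔT = 5.45×20.8×(887−622) = 30000 J.
Q = ΔU = 30000 J.
State after step 1: P = 565 kPa, V = 71.2 L, T = 887 K.
Step 2 — Polytropic n=1.17: T₂ = T₁(V₁/V₂)^(n−1) = 887×(0.375)^0.17 = 751 K; P₂ = P₁(V₁/V₂)^n = 179 kPa.
W = (P₁V₁−P₂V₂)/(n−1) = (565×71.2−179×190)/0.17 = 36300 J.
ΔU = nCvΔT = 5.45×20.8×(751−887) = -15400 J.
Q = ΔU + W = 20900 J.
Net over both steps: W = 36300 J, Q = 50900 J, ΔU = 14600 J.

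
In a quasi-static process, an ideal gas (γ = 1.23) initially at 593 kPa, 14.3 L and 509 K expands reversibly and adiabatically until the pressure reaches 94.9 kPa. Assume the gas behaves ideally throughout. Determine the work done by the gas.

10700 J

n = P₁V₁/(RT₁) = 593×14.3/(8.314×509) = 2.00 mol.
Adiabatic: T₂/T₁ = (P₂/P₁)^((γ−1)/γ) ⇒ T₂ = 509×(0.160)^0.187 = 361 K; V₂ = 63.4 L.
ΔU = nCvΔT = 2.00×36.1×(361−509) = -10700 J.
Q = 0 for an adiabatic process, so W = −ΔU = 10700 J.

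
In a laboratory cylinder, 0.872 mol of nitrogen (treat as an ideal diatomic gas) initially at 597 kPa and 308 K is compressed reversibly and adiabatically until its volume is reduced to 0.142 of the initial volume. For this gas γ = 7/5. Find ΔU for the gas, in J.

6600 J

V₁ = nRT₁/P₁ = 0.872×8.314×308/597 = 3.74 L.
Adiabatic: TV^(γ−1) = const ⇒ T₂ = 308×(7.04)^0.400 = 672 K; PV^γ = const ⇒ P₂ = 9180 kPa.
For an ideal gas ΔU = nCvΔT with Cv = (5/2)R = 20.8 J/(mol·K).
ΔU = 0.872×20.8×(672−308) = 6600 J.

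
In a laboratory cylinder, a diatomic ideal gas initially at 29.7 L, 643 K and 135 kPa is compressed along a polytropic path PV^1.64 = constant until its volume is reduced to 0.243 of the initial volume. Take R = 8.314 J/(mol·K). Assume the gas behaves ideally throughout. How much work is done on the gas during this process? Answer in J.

n = P₁V₁/(RT₁) = 135×29.7/(8.314×643) = 0.750 mol.
Polytropic n=1.64: T₂ = T₁(V₁/V₂)^(n−1) = 643×(4.12)^0.64 = 1590 K; P₂ = P₁(V₁/V₂)^n = 1370 kPa.
W = (P₁V₁−P₂V₂)/(n−1) = (135×29.7−1370×7.22)/0.64 = -9230 J.
Work done on the gas = −W_by = 9230 J.

9230 J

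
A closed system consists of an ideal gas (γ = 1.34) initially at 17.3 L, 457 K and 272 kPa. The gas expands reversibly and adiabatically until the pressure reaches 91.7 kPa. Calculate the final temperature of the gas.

Adiabatic: T₂/T₁ = (P₂/P₁)^((γ−1)/γ) ⇒ T₂ = 457×(0.337)^0.254 = 347 K; V₂ = 38.9 L.

347 K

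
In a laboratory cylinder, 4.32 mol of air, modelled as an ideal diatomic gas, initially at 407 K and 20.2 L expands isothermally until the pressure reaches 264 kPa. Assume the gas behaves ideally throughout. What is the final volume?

55.4 L

P₁ = nRT₁/V₁ = 4.32×8.314×407/20.2 = 724 kPa.
Isothermal: T stays 407 K; PV = const ⇒ V₂ = 55.4 L, P₂ = 264 kPa.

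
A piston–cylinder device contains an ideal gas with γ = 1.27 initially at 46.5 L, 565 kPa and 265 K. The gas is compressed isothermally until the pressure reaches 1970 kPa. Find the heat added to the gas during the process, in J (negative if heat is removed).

n = P₁V₁/(RT₁) = 565×46.5/(8.314×265) = 11.9 mol.
Isothermal: T stays 265 K; PV = const ⇒ V₂ = 13.3 L, P₂ = 1970 kPa.
ΔU = 0 (ideal gas, T constant).
W = nRT ln(V₂/V₁) = 11.9×8.314×265×ln(0.287) = -32800 J.
Q = ΔU + W = -32800 J.

-32800 J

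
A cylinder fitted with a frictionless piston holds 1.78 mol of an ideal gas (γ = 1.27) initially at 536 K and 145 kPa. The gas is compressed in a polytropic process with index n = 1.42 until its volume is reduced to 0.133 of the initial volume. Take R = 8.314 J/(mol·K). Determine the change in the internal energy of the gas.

V₁ = nRT₁/P₁ = 1.78×8.314×536/145 = 54.7 L.
Polytropic n=1.42: T₂ = T₁(V₁/V₂)^(n−1) = 536×(7.52)^0.42 = 1250 K; P₂ = P₁(V₁/V₂)^n = 2540 kPa.
For an ideal gas ΔU = nCvΔT with Cv = R/(γ−1) = 30.8 J/(mol·K).
ΔU = 1.78×30.8×(1250−536) = 39200 J.

39200 J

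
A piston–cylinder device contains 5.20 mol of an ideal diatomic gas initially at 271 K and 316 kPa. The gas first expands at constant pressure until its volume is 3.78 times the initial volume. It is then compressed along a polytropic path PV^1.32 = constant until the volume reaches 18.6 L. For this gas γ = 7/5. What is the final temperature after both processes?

1950 K

V₁ = nRT₁/P₁ = 5.20×8.314×271/316 = 37.1 L.
Step 1 — Isobaric: P stays 316 kPa; V/T = const ⇒ T₂ = 1020 K, V₂ = 140 L.
W = PΔV = 316×(140−37.1) kPa·L = 32600 J.
ΔU = nCvΔT = 5.20×20.8×(1020−271) = 81400 J.
Q = ΔU + W = nCpΔT = 114000 J.
State after step 1: P = 316 kPa, V = 140 L, T = 1020 K.
Step 2 — Polytropic n=1.32: T₂ = T₁(V₁/V₂)^(n−1) = 1020×(7.53)^0.32 = 1950 K; P₂ = P₁(V₁/V₂)^n = 4540 kPa.
W = (P₁V₁−P₂V₂)/(n−1) = (316×140−4540×18.6)/0.32 = -126000 J.
ΔU = nCvΔT = 5.20×20.8×(1950−1020) = 101000 J.
Q = ΔU + W = -25100 J.
Net over both steps: W = -93100 J, Q = 88900 J, ΔU = 182000 J.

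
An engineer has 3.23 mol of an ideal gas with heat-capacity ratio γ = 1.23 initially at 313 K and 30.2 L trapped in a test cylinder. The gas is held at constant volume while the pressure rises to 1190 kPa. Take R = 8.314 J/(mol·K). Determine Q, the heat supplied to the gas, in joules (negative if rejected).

P₁ = nRT₁/V₁ = 3.23×8.314×313/30.2 = 278 kPa.
Isochoric: V stays 30.2 L; P/T = const ⇒ T₂ = 1340 K, P₂ = 1190 kPa.
W = 0 (no volume change).
ΔU = nCvΔT = 3.23×36.1×(1340−313) = 120000 J.
Q = ΔU = 120000 J.

120000 J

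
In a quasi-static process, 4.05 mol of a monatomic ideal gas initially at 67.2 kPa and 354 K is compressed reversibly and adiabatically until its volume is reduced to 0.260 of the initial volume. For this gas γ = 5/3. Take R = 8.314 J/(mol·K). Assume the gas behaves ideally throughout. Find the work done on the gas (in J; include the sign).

V₁ = nRT₁/P₁ = 4.05×8.314×354/67.2 = 177 L.
Adiabatic: TV^(γ−1) = const ⇒ T₂ = 354×(3.85)^0.667 = 869 K; PV^γ = const ⇒ P₂ = 634 kPa.
ΔU = nCvΔT = 4.05×12.5×(869−354) = 26000 J.
Q = 0 for an adiabatic process, so W = −ΔU = -26000 J.
Work done on the gas = −W_by = 26000 J.

26000 J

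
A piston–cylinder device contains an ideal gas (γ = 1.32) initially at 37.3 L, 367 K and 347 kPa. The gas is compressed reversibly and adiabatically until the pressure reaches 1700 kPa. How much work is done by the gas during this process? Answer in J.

-19000 J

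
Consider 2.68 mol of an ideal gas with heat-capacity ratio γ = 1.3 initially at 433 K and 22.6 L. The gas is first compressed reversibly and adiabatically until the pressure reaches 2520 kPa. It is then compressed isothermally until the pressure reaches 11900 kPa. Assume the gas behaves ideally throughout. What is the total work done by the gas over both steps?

P₁ = nRT₁/V₁ = 2.68×8.314×433/22.6 = 427 kPa.
Step 1 — Adiabatic: T₂/T₁ = (P₂/P₁)^((γ−1)/γ) ⇒ T₂ = 433×(5.90)^0.231 = 652 K; V₂ = 5.77 L.
ΔU = nCvΔT = 2.68×27.7×(652−433) = 16300 J.
Q = 0 for an adiabatic process, so W = −ΔU = -16300 J.
State after step 1: P = 2520 kPa, V = 5.77 L, T = 652 K.
Step 2 — Isothermal: T stays 652 K; PV = const ⇒ V₂ = 1.22 L, P₂ = 11900 kPa.
ΔU = 0 (ideal gas, T constant).
W = nRT ln(V₂/V₁) = 2.68×8.314×652×ln(0.212) = -22600 J.
Q = ΔU + W = -22600 J.
Net over both steps: W = -38800 J, Q = -22600 J, ΔU = 16300 J.

-38800 J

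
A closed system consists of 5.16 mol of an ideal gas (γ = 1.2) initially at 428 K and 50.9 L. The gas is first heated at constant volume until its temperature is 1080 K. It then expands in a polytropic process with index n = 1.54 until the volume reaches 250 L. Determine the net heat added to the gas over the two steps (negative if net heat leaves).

P₁ = nRT₁/V₁ = 5.16×8.314×428/50.9 = 361 kPa.
Step 1 — Isochoric: V stays 50.9 L; P/T = const ⇒ T₂ = 1080 K, P₂ = 910 kPa.
W = 0 (no volume change).
ΔU = nCvΔT = 5.16×41.6×(1080−428) = 140000 J.
Q = ΔU = 140000 J.
State after step 1: P = 910 kPa, V = 50.9 L, T = 1080 K.
Step 2 — Polytropic n=1.54: T₂ = T₁(V₁/V₂)^(n−1) = 1080×(0.204)^0.54 = 457 K; P₂ = P₁(V₁/V₂)^n = 78.5 kPa.
W = (P₁V₁−P₂V₂)/(n−1) = (910×50.9−78.5×250)/0.54 = 49500 J.
ΔU = nCvΔT = 5.16×41.6×(457−1080) = -134000 J.
Q = ΔU + W = -84100 J.
Net over both steps: W = 49500 J, Q = 55700 J, ΔU = 6280 J.

55700 J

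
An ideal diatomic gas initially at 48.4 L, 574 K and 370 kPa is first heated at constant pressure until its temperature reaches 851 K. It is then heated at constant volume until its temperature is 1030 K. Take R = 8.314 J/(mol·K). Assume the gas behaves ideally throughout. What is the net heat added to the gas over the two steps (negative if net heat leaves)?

44200 J

n = P₁V₁/(RT₁) = 370×48.4/(8.314×574) = 3.75 mol.
Step 1 — Isobaric: P stays 370 kPa; V/T = const ⇒ T₂ = 851 K, V₂ = 71.8 L.
W = PΔV = 370×(71.8−48.4) kPa·L = 8640 J.
ΔU = nCvΔT = 3.75×20.8×(851−574) = 21600 J.
Q = ΔU + W = nCpΔT = 30200 J.
State after step 1: P = 370 kPa, V = 71.8 L, T = 851 K.
Step 2 — Isochoric: V stays 71.8 L; P/T = const ⇒ T₂ = 1030 K, P₂ = 448 kPa.
W = 0 (no volume change).
ΔU = nCvΔT = 3.75×20.8×(1030−851) = 14000 J.
Q = ΔU = 14000 J.
Net over both steps: W = 8640 J, Q = 44200 J, ΔU = 35600 J.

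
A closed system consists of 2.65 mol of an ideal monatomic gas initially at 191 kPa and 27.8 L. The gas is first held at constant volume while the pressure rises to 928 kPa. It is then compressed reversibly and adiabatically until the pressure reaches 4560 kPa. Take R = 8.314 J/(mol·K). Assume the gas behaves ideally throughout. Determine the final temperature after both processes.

T₁ = P₁V₁/(nR) = 191×27.8/(2.65×8.314) = 241 K.
Step 1 — Isochoric: V stays 27.8 L; P/T = const ⇒ T₂ = 1170 K, P₂ = 928 kPa.
W = 0 (no volume change).
ΔU = nCvΔT = 2.65×12.5×(1170−241) = 30700 J.
Q = ΔU = 30700 J.
State after step 1: P = 928 kPa, V = 27.8 L, T = 1170 K.
Step 2 — Adiabatic: T₂/T₁ = (P₂/P₁)^((γ−1)/γ) ⇒ T₂ = 1170×(4.91)^0.400 = 2210 K; V₂ = 10.7 L.
ΔU = nCvΔT = 2.65×12.5×(2210−1170) = 34500 J.
Q = 0 for an adiabatic process, so W = −ΔU = -34500 J.
Net over both steps: W = -34500 J, Q = 30700 J, ΔU = 65200 J.

2210 K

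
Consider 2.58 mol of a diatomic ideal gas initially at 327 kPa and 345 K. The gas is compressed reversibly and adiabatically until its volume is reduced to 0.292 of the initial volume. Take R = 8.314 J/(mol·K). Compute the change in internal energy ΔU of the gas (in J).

11800 J

V₁ = nRT₁/P₁ = 2.58×8.314×345/327 = 22.6 L.
Adiabatic: TV^(γ−1) = const ⇒ T₂ = 345×(3.42)^0.400 = 565 K; PV^γ = const ⇒ P₂ = 1830 kPa.
For an ideal gas ΔU = nCvΔT with Cv = (5/2)R = 20.8 J/(mol·K).
ΔU = 2.58×20.8×(565−345) = 11800 J.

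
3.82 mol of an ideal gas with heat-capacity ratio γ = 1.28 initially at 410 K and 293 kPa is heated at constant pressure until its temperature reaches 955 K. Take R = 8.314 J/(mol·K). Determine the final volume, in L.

104 L

V₁ = nRT₁/P₁ = 3.82×8.314×410/293 = 44.4 L.
Isobaric: P stays 293 kPa; V/T = const ⇒ T₂ = 955 K, V₂ = 104 L.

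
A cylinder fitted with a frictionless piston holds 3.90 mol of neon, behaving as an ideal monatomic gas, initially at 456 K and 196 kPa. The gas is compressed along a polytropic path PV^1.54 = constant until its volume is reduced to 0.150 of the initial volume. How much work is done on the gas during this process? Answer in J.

48900 J

V₁ = nRT₁/P₁ = 3.90×8.314×456/196 = 75.4 L.
Polytropic n=1.54: T₂ = T₁(V₁/V₂)^(n−1) = 456×(6.67)^0.54 = 1270 K; P₂ = P₁(V₁/V₂)^n = 3640 kPa.
W = (P₁V₁−P₂V₂)/(n−1) = (196×75.4−3640×11.3)/0.54 = -48900 J.
Work done on the gas = −W_by = 48900 J.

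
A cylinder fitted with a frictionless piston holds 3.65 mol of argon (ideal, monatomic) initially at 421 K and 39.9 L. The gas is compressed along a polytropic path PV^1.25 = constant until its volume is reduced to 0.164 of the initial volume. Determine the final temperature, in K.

P₁ = nRT₁/V₁ = 3.65×8.314×421/39.9 = 320 kPa.
Polytropic n=1.25: T₂ = T₁(V₁/V₂)^(n−1) = 421×(6.10)^0.25 = 662 K; P₂ = P₁(V₁/V₂)^n = 3070 kPa.

662 K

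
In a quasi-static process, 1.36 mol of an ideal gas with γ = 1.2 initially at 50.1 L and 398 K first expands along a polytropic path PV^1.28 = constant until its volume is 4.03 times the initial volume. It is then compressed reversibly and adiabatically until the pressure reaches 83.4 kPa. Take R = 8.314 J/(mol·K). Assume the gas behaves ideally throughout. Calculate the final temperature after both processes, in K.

P₁ = nRT₁/V₁ = 1.36×8.314×398/50.1 = 89.8 kPa.
Step 1 — Polytropic n=1.28: T₂ = T₁(V₁/V₂)^(n−1) = 398×(0.248)^0.28 = 269 K; P₂ = P₁(V₁/V₂)^n = 15.1 kPa.
W = (P₁V₁−P₂V₂)/(n−1) = (89.8×50.1−15.1×202)/0.28 = 5190 J.
ΔU = nCvΔT = 1.36×41.6×(269−398) = -7270 J.
Q = ΔU + W = -2080 J.
State after step 1: P = 15.1 kPa, V = 202 L, T = 269 K.
Step 2 — Adiabatic: T₂/T₁ = (P₂/P₁)^((γ−1)/γ) ⇒ T₂ = 269×(5.53)^0.167 = 358 K; V₂ = 48.6 L.
ΔU = nCvΔT = 1.36×41.6×(358−269) = 5020 J.
Q = 0 for an adiabatic process, so W = −ΔU = -5020 J.
Net over both steps: W = 171 J, Q = -2080 J, ΔU = -2250 J.

358 K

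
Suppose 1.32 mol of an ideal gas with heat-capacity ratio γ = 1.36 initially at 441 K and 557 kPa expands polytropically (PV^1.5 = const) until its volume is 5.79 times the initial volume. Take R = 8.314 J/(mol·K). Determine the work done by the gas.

5660 J

V₁ = nRT₁/P₁ = 1.32×8.314×441/557 = 8.69 L.
Polytropic n=1.5: T₂ = T₁(V₁/V₂)^(n−1) = 441×(0.173)^0.50 = 183 K; P₂ = P₁(V₁/V₂)^n = 40.0 kPa.
W = (P₁V₁−P₂V₂)/(n−1) = (557×8.69−40.0×50.3)/0.50 = 5660 J.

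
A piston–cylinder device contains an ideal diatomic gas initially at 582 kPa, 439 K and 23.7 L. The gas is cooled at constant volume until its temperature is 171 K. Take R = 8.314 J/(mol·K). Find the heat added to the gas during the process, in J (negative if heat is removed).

n = P₁V₁/(RT₁) = 582×23.7/(8.314×439) = 3.78 mol.
Isochoric: V stays 23.7 L; P/T = const ⇒ T₂ = 171 K, P₂ = 227 kPa.
W = 0 (no volume change).
ΔU = nCvΔT = 3.78×20.8×(171−439) = -21100 J.
Q = ΔU = -21100 J.

-21100 J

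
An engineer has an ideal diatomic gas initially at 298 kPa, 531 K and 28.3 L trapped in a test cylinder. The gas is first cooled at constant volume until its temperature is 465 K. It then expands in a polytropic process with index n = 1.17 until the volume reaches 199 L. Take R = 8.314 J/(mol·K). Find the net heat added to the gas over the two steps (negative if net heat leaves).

n = P₁V₁/(RT₁) = 298×28.3/(8.314×531) = 1.91 mol.
Step 1 — Isochoric: V stays 28.3 L; P/T = const ⇒ T₂ = 465 K, P₂ = 261 kPa.
W = 0 (no volume change).
ΔU = nCvΔT = 1.91×20.8×(465−531) = -2620 J.
Q = ΔU = -2620 J.
State after step 1: P = 261 kPa, V = 28.3 L, T = 465 K.
Step 2 — Polytropic n=1.17: T₂ = T₁(V₁/V₂)^(n−1) = 465×(0.142)^0.17 = 334 K; P₂ = P₁(V₁/V₂)^n = 26.6 kPa.
W = (P₁V₁−P₂V₂)/(n−1) = (261×28.3−26.6×199)/0.17 = 12300 J.
ΔU = nCvΔT = 1.91×20.8×(334−465) = -5210 J.
Q = ΔU + W = 7050 J.
Net over both steps: W = 12300 J, Q = 4430 J, ΔU = -7830 J.

4430 J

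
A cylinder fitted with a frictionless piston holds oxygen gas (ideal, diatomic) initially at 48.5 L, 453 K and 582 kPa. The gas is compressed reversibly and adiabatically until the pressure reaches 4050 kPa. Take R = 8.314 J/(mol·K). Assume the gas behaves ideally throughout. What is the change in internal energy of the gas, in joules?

n = P₁V₁/(RT₁) = 582×48.5/(8.314×453) = 7.49 mol.
Adiabatic: T₂/T₁ = (P₂/P₁)^((γ−1)/γ) ⇒ T₂ = 453×(6.96)^0.286 = 789 K; V₂ = 12.1 L.
For an ideal gas ΔU = nCvΔT with Cv = (5/2)R = 20.8 J/(mol·K).
ΔU = 7.49×20.8×(789−453) = 52300 J.

52300 J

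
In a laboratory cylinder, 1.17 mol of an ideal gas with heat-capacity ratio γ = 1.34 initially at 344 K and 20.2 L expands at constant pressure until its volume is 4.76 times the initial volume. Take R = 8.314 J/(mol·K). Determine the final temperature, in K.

P₁ = nRT₁/V₁ = 1.17×8.314×344/20.2 = 166 kPa.
Isobaric: P stays 166 kPa; V/T = const ⇒ T₂ = 1640 K, V₂ = 96.2 L.

1640 K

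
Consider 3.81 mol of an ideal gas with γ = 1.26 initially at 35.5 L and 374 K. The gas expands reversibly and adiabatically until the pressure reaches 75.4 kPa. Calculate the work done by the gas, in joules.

12000 J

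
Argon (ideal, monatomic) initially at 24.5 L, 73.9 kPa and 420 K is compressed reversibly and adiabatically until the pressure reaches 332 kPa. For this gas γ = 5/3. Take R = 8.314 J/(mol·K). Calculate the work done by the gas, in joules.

-2240 J

n = P₁V₁/(RT₁) = 73.9×24.5/(8.314×420) = 0.519 mol.
Adiabatic: T₂/T₁ = (P₂/P₁)^((γ−1)/γ) ⇒ T₂ = 420×(4.49)^0.400 = 766 K; V₂ = 9.95 L.
ΔU = nCvΔT = 0.519×12.5×(766−420) = 2240 J.
Q = 0 for an adiabatic process, so W = −ΔU = -2240 J.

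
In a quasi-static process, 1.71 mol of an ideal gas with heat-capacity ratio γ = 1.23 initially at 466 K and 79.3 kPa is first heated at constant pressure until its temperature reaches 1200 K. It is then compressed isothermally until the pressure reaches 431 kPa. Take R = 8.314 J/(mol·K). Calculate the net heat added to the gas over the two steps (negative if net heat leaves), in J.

26900 J

V₁ = nRT₁/P₁ = 1.71×8.314×466/79.3 = 83.5 L.
Step 1 — Isobaric: P stays 79.3 kPa; V/T = const ⇒ T₂ = 1200 K, V₂ = 215 L.
W = PΔV = 79.3×(215−83.5) kPa·L = 10400 J.
ΔU = nCvΔT = 1.71×36.1×(1200−466) = 45400 J.
Q = ΔU + W = nCpΔT = 55800 J.
State after step 1: P = 79.3 kPa, V = 215 L, T = 1200 K.
Step 2 — Isothermal: T stays 1200 K; PV = const ⇒ V₂ = 39.6 L, P₂ = 431 kPa.
ΔU = 0 (ideal gas, T constant).
W = nRT ln(V₂/V₁) = 1.71×8.314×1200×ln(0.184) = -28900 J.
Q = ΔU + W = -28900 J.
Net over both steps: W = -18400 J, Q = 26900 J, ΔU = 45400 J.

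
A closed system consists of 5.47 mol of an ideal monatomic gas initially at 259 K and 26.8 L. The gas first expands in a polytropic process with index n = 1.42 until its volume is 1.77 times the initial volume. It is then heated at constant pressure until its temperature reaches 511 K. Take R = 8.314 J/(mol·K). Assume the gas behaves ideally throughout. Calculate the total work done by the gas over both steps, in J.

P₁ = nRT₁/V₁ = 5.47×8.314×259/26.8 = 440 kPa.
Step 1 — Polytropic n=1.42: T₂ = T₁(V₁/V₂)^(n−1) = 259×(0.565)^0.42 = 204 K; P₂ = P₁(V₁/V₂)^n = 195 kPa.
W = (P₁V₁−P₂V₂)/(n−1) = (440×26.8−195×47.4)/0.42 = 5980 J.
ΔU = nCvΔT = 5.47×12.5×(204−259) = -3770 J.
Q = ΔU + W = 2210 J.
State after step 1: P = 195 kPa, V = 47.4 L, T = 204 K.
Step 2 — Isobaric: P stays 195 kPa; V/T = const ⇒ T₂ = 511 K, V₂ = 119 L.
W = PΔV = 195×(119−47.4) kPa·L = 14000 J.
ΔU = nCvΔT = 5.47×12.5×(511−204) = 21000 J.
Q = ΔU + W = nCpΔT = 34900 J.
Net over both steps: W = 20000 J, Q = 37100 J, ΔU = 17200 J.

20000 J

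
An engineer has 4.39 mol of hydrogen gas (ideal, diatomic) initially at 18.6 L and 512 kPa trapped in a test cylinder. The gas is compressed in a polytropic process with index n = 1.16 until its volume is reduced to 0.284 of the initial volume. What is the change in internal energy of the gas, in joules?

5310 J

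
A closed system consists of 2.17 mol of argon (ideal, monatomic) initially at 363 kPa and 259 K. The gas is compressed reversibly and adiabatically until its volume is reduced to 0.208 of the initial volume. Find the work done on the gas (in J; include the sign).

13000 J

V₁ = nRT₁/P₁ = 2.17×8.314×259/363 = 12.9 L.
Adiabatic: TV^(γ−1) = const ⇒ T₂ = 259×(4.81)^0.667 = 738 K; PV^γ = const ⇒ P₂ = 4970 kPa.
ΔU = nCvΔT = 2.17×12.5×(738−259) = 13000 J.
Q = 0 for an adiabatic process, so W = −ΔU = -13000 J.
Work done on the gas = −W_by = 13000 J.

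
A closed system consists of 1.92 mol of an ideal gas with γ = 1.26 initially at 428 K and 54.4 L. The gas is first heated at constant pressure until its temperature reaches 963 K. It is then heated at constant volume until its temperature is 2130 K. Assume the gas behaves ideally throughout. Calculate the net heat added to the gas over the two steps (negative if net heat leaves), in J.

P₁ = nRT₁/V₁ = 1.92×8.314×428/54.4 = 126 kPa.
Step 1 — Isobaric: P stays 126 kPa; V/T = const ⇒ T₂ = 963 K, V₂ = 122 L.
W = PΔV = 126×(122−54.4) kPa·L = 8540 J.
ΔU = nCvΔT = 1.92×32.0×(963−428) = 32800 J.
Q = ΔU + W = nCpΔT = 41400 J.
State after step 1: P = 126 kPa, V = 122 L, T = 963 K.
Step 2 — Isochoric: V stays 122 L; P/T = const ⇒ T₂ = 2130 K, P₂ = 278 kPa.
W = 0 (no volume change).
ΔU = nCvΔT = 1.92×32.0×(2130−963) = 71600 J.
Q = ΔU = 71600 J.
Net over both steps: W = 8540 J, Q = 113000 J, ΔU = 104000 J.

113000 J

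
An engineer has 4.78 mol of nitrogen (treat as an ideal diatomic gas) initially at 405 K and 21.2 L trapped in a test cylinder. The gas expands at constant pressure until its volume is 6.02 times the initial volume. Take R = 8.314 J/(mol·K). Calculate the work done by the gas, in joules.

P₁ = nRT₁/V₁ = 4.78×8.314×405/21.2 = 759 kPa.
Isobaric: P stays 759 kPa; V/T = const ⇒ T₂ = 2440 K, V₂ = 128 L.
W = PΔV = 759×(128−21.2) kPa·L = 80800 J.

80800 J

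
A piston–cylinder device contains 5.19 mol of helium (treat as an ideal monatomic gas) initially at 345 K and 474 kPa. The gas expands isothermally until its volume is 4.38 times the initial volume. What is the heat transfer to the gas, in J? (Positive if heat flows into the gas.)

22000 J

V₁ = nRT₁/P₁ = 5.19×8.314×345/474 = 31.4 L.
Isothermal: T stays 345 K; PV = const ⇒ V₂ = 138 L, P₂ = 108 kPa.
ΔU = 0 (ideal gas, T constant).
W = nRT ln(V₂/V₁) = 5.19×8.314×345×ln(4.38) = 22000 J.
Q = ΔU + W = 22000 J.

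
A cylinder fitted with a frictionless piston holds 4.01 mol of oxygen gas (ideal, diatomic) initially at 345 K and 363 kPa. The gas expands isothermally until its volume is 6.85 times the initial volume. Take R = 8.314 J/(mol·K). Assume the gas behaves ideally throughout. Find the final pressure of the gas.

V₁ = nRT₁/P₁ = 4.01×8.314×345/363 = 31.7 L.
Isothermal: T stays 345 K; PV = const ⇒ V₂ = 217 L, P₂ = 53.0 kPa.

53.0 kPa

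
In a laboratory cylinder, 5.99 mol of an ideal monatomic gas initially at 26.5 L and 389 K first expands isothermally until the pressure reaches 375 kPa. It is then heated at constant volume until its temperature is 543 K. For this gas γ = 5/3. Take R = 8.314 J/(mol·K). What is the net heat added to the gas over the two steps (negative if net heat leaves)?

24400 J

P₁ = nRT₁/V₁ = 5.99×8.314×389/26.5 = 731 kPa.
Step 1 — Isothermal: T stays 389 K; PV = const ⇒ V₂ = 51.7 L, P₂ = 375 kPa.
ΔU = 0 (ideal gas, T constant).
W = nRT ln(V₂/V₁) = 5.99×8.314×389×ln(1.95) = 12900 J.
Q = ΔU + W = 12900 J.
State after step 1: P = 375 kPa, V = 51.7 L, T = 389 K.
Step 2 — Isochoric: V stays 51.7 L; P/T = const ⇒ T₂ = 543 K, P₂ = 523 kPa.
W = 0 (no volume change).
ΔU = nCvΔT = 5.99×12.5×(543−389) = 11500 J.
Q = ΔU = 11500 J.
Net over both steps: W = 12900 J, Q = 24400 J, ΔU = 11500 J.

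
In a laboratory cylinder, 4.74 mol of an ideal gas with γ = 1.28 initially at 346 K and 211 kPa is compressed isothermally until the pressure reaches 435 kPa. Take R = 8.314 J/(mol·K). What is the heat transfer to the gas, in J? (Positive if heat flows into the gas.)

-9860 J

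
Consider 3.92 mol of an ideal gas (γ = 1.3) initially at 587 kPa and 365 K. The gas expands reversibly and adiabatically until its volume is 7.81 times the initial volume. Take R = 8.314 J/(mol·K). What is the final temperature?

197 K

V₁ = nRT₁/P₁ = 3.92×8.314×365/587 = 20.3 L.
Adiabatic: TV^(γ−1) = const ⇒ T₂ = 365×(0.128)^0.300 = 197 K; PV^γ = const ⇒ P₂ = 40.6 kPa.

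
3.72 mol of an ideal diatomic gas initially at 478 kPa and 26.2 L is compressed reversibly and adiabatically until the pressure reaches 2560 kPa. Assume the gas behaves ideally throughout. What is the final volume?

7.90 L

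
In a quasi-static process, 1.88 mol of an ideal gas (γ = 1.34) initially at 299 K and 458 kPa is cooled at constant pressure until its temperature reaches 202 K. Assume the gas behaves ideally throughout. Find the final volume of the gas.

6.89 L

V₁ = nRT₁/P₁ = 1.88×8.314×299/458 = 10.2 L.
Isobaric: P stays 458 kPa; V/T = const ⇒ T₂ = 202 K, V₂ = 6.89 L.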